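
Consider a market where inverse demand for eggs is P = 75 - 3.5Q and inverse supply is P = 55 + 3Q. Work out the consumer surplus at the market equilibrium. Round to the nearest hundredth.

Setting demand equal to supply, 20 = 6.5Q, so Q* = 3.0769 and P* = 64.2308.
CS is the area between the demand curve and P* from 0 to Q*: (1/2)(3.0769)(10.7692) = 16.568.

16.57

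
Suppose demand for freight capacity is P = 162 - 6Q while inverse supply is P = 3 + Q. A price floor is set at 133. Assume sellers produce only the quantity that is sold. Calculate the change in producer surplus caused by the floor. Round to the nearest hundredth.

Without the control, 162 - 6Q = 3 + Q so Q* = 22.7143 and P* = 25.7143.
At P = 133, buyers demand (162 - 133)/6 = 4.8333 while sellers would supply more, so the quantity traded is 4.8333 at price 133.
PS goes from (1/2)(22.7143)(22.7143) = 257.9694 to 616.6528 (computed as (133 - 3)(4.8333) - (1/2)(1)(4.8333)^2), a change of 358.6834.

358.68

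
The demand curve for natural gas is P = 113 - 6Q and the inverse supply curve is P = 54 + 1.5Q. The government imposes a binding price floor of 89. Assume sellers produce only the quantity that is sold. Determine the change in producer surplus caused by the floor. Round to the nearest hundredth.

81.59

Free-market equilibrium: 113 - 6Q = 54 + 1.5Q gives Q* = 7.8667, P* = 65.8.
At P = 89, buyers demand (113 - 89)/6 = 4 while sellers would supply more, so the quantity traded is 4 at price 89.
PS goes from (1/2)(7.8667)(11.8) = 46.4133 to 128 (computed as (89 - 54)(4) - (1/2)(1.5)(4)^2), a change of 81.5867.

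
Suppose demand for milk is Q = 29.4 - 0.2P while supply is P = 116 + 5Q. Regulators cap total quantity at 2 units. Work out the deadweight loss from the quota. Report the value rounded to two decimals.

Rewriting demand in inverse form: P = 147 - 5Q.
Unrestricted equilibrium: Q* = (147 - 116)/(5 + 5) = 3.1.
At Q = 2 the demand price is 147 - 5(2) = 137 and the supply price is 116 + 5(2) = 126.
DWL = (1/2)(gap between curves at 2) x (Q* - 2) = (1/2)(11)(1.1) = 6.05.

6.05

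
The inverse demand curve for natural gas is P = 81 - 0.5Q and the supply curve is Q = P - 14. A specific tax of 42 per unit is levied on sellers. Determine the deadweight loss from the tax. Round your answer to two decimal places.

Rewriting supply in inverse form: P = 14 + Q.
Without the tax, 81 - 0.5Q = 14 + Q so Q* = 44.6667 and P* = 58.6667.
With the tax, sellers need 42 more per unit: 81 - 0.5Q = 14 + Q + 42, so Q_t = 16.6667. Buyers pay P_b = 72.6667; sellers receive P_s = P_b - 42 = 30.6667.
Deadweight loss is the triangle between the curves from Q_t to Q*: (1/2)(44.6667 - 16.6667)(42) = 588.

588.00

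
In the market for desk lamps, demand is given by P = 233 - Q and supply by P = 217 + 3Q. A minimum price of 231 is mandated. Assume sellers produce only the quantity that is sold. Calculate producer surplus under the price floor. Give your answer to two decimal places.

22.00

Without the control, 233 - Q = 217 + 3Q so Q* = 4 and P* = 229.
At the floor price 231, quantity demanded is (233 - 231)/1 = 2; demand is the short side, so Q = 2 trades at P = 231.
The supply price at Q = 2 is 223. PS is the trapezoid between 231 and supply over [0, 2]: (1/2)[(231 - 217) + (231 - 223)](2) = 22.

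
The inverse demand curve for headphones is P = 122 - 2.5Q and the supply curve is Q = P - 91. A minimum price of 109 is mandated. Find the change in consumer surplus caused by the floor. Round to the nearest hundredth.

Rewriting supply in inverse form: P = 91 + Q.
Free-market equilibrium: 122 - 2.5Q = 91 + Q gives Q* = 8.8571, P* = 99.8571.
At the floor price 109, quantity demanded is (122 - 109)/2.5 = 5.2; demand is the short side, so Q = 5.2 trades at P = 109.
CS goes from (1/2)(8.8571)(22.1429) = 98.0612 to 33.8 (computed as (122 - 109)(5.2) - (1/2)(2.5)(5.2)^2), a change of -64.2612.

-64.26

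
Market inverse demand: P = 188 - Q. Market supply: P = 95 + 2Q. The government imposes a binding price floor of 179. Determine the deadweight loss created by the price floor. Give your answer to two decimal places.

726.00

Free-market equilibrium: 188 - Q = 95 + 2Q gives Q* = 31, P* = 157.
At the floor price 179, quantity demanded is (188 - 179)/1 = 9; demand is the short side, so Q = 9 trades at P = 179.
At Q = 9 the demand price is 179 and the supply price is 113. Deadweight loss is the triangle between the curves from 9 to 31: (1/2)(179 - 113)(31 - 9) = 726.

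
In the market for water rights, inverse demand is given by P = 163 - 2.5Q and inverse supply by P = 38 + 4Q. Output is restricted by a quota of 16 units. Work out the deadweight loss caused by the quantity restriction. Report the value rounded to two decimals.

33.92

Unrestricted equilibrium: Q* = (163 - 38)/(2.5 + 4) = 19.2308.
At Q = 16 the demand price is 163 - 2.5(16) = 123 and the supply price is 38 + 4(16) = 102.
DWL = (1/2)(gap between curves at 16) x (Q* - 16) = (1/2)(21)(3.2308) = 33.9231.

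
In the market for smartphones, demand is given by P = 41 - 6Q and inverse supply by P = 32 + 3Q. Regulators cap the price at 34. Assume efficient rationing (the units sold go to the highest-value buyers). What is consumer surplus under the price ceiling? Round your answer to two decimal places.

3.33

Free-market equilibrium: 41 - 6Q = 32 + 3Q gives Q* = 1, P* = 35.
At P = 34, sellers supply (34 - 32)/3 = 0.6667 while buyers want more, so the quantity traded is 0.6667 at price 34.
The demand price at Q = 0.6667 is 37. CS is the trapezoid between demand and 34 over [0, 0.6667]: (1/2)[(41 - 34) + (37 - 34)](0.6667) = 3.3333.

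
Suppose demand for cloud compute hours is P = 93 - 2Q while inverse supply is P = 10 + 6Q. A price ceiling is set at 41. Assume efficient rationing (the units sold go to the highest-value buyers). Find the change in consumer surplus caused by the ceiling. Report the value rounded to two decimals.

Without the control, 93 - 2Q = 10 + 6Q so Q* = 10.375 and P* = 72.25.
At P = 41, sellers supply (41 - 10)/6 = 5.1667 while buyers want more, so the quantity traded is 5.1667 at price 41.
CS goes from (1/2)(10.375)(20.75) = 107.6406 to 241.9722 (computed as (93 - 41)(5.1667) - (1/2)(2)(5.1667)^2), a change of 134.3316.

134.33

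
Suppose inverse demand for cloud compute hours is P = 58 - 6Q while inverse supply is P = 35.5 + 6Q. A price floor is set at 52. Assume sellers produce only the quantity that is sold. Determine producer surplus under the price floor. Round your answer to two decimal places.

Without the control, 58 - 6Q = 35.5 + 6Q so Q* = 1.875 and P* = 46.75.
At the floor price 52, quantity demanded is (58 - 52)/6 = 1; demand is the short side, so Q = 1 trades at P = 52.
The supply price at Q = 1 is 41.5. PS is the trapezoid between 52 and supply over [0, 1]: (1/2)[(52 - 35.5) + (52 - 41.5)](1) = 13.5.

13.50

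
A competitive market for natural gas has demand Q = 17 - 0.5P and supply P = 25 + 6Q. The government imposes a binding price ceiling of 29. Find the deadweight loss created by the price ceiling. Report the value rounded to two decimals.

0.84

Rewriting demand in inverse form: P = 34 - 2Q.
Free-market equilibrium: 34 - 2Q = 25 + 6Q gives Q* = 1.125, P* = 31.75.
At the ceiling price 29, quantity supplied is (29 - 25)/6 = 0.6667; supply is the short side, so Q = 0.6667 trades at P = 29.
At Q = 0.6667 the demand price is 32.6667 and the supply price is 29. Deadweight loss is the triangle between the curves from 0.6667 to 1.125: (1/2)(32.6667 - 29)(1.125 - 0.6667) = 0.8403.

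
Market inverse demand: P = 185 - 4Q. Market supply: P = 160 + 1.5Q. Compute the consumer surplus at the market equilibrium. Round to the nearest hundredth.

Setting demand equal to supply, 25 = 5.5Q, so Q* = 4.5455 and P* = 166.8182.
The demand choke price is 185, so CS = (1/2)(Q*)(185 - P*) = (1/2)(4.5455)(18.1818) = 41.3223.

41.32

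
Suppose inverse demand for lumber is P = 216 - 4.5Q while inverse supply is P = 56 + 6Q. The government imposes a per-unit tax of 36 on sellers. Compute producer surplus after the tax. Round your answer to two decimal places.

418.39

Pre-tax equilibrium: 216 - 4.5Q = 56 + 6Q gives Q* = 15.2381, P* = 147.4286.
With the tax, sellers need 36 more per unit: 216 - 4.5Q = 56 + 6Q + 36, so Q_t = 11.8095. Buyers pay P_b = 162.8571; sellers receive P_s = P_b - 36 = 126.8571.
PS = (1/2)(Q_t)(P_s - 56) = (1/2)(11.8095)(70.8571) = 418.3946.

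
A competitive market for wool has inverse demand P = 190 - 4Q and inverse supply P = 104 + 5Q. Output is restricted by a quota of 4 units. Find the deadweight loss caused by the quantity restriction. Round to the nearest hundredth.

138.89

Unrestricted equilibrium: Q* = (190 - 104)/(4 + 5) = 9.5556.
At Q = 4 the demand price is 190 - 4(4) = 174 and the supply price is 104 + 5(4) = 124.
DWL = (1/2)(gap between curves at 4) x (Q* - 4) = (1/2)(50)(5.5556) = 138.8889.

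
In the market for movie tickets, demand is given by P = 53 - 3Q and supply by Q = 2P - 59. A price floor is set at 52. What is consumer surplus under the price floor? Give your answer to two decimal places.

Rewriting supply in inverse form: P = 29.5 + 0.5Q.
Free-market equilibrium: 53 - 3Q = 29.5 + 0.5Q gives Q* = 6.7143, P* = 32.8571.
At P = 52, buyers demand (53 - 52)/3 = 0.3333 while sellers would supply more, so the quantity traded is 0.3333 at price 52.
CS is the triangle under demand above 52: (1/2)(0.3333)(53 - 52) = 0.1667.

0.17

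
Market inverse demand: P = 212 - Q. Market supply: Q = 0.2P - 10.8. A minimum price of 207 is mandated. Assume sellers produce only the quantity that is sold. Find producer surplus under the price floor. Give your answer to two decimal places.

702.50

Rewriting supply in inverse form: P = 54 + 5Q.
Free-market equilibrium: 212 - Q = 54 + 5Q gives Q* = 26.3333, P* = 185.6667.
At the floor price 207, quantity demanded is (212 - 207)/1 = 5; demand is the short side, so Q = 5 trades at P = 207.
The supply price at Q = 5 is 79. PS is the trapezoid between 207 and supply over [0, 5]: (1/2)[(207 - 54) + (207 - 79)](5) = 702.5.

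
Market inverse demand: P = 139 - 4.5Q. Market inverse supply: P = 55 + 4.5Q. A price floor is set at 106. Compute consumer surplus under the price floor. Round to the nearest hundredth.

Free-market equilibrium: 139 - 4.5Q = 55 + 4.5Q gives Q* = 9.3333, P* = 97.
At P = 106, buyers demand (139 - 106)/4.5 = 7.3333 while sellers would supply more, so the quantity traded is 7.3333 at price 106.
CS is the triangle under demand above 106: (1/2)(7.3333)(139 - 106) = 121.

121.00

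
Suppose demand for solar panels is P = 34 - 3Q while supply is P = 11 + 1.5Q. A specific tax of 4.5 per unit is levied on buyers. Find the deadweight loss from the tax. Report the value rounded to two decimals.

Pre-tax equilibrium: 34 - 3Q = 11 + 1.5Q gives Q* = 5.1111, P* = 18.6667.
With the tax, buyers' net willingness to pay falls by 4.5: (34 - 4.5) - 3Q = 11 + 1.5Q, so Q_t = 4.1111. Buyers pay P_b = 21.6667; sellers receive P_s = P_b - 4.5 = 17.1667.
Deadweight loss is the triangle between the curves from Q_t to Q*: (1/2)(5.1111 - 4.1111)(4.5) = 2.25.

2.25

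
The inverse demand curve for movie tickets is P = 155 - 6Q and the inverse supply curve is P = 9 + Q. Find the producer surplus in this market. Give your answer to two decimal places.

Setting demand equal to supply, 146 = 7Q, so Q* = 20.8571 and P* = 29.8571.
Producer surplus is the triangle above supply below P*: (1/2)(20.8571)(29.8571 - 9) = (1/2)(20.8571)(20.8571) = 217.5102.

217.51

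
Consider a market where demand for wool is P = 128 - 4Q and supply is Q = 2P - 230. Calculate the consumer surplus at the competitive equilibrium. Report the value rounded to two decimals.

Rewriting supply in inverse form: P = 115 + 0.5Q.
Set 128 - 4Q = 115 + 0.5Q, which gives 13 = 4.5Q, so Q* = 2.8889 and P* = 128 - 4(2.8889) = 116.4444.
Consumer surplus is the triangle under demand above P*: (1/2)(2.8889)(128 - 116.4444) = (1/2)(2.8889)(11.5556) = 16.6914.

16.69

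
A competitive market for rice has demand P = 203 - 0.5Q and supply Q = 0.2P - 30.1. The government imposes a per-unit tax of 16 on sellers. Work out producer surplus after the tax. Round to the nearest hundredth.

110.10

Rewriting supply in inverse form: P = 150.5 + 5Q.
Without the tax, 203 - 0.5Q = 150.5 + 5Q so Q* = 9.5455 and P* = 198.2273.
A tax on sellers shifts supply up by 16: 203 - 0.5Q = 150.5 + 5Q + 16, so Q_t = 6.6364. Buyers pay P_b = 199.6818; sellers receive P_s = P_b - 16 = 183.6818.
Producer surplus is the triangle above supply below P_s: (1/2)(6.6364)(183.6818 - 150.5) = 110.1033.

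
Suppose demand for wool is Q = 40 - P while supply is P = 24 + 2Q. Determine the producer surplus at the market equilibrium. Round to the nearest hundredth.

Rewriting demand in inverse form: P = 40 - Q.
Set 40 - Q = 24 + 2Q, which gives 16 = 3Q, so Q* = 5.3333 and P* = 40 - (5.3333) = 34.6667.
Producer surplus is the triangle above supply below P*: (1/2)(5.3333)(34.6667 - 24) = (1/2)(5.3333)(10.6667) = 28.4444.

28.44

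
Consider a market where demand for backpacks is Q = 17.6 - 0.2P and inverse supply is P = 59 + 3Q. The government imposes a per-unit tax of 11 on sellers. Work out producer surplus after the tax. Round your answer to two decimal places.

7.59

Rewriting demand in inverse form: P = 88 - 5Q.
Pre-tax equilibrium: 88 - 5Q = 59 + 3Q gives Q* = 3.625, P* = 69.875.
With the tax, sellers need 11 more per unit: 88 - 5Q = 59 + 3Q + 11, so Q_t = 2.25. Buyers pay P_b = 76.75; sellers receive P_s = P_b - 11 = 65.75.
PS = (1/2)(Q_t)(P_s - 59) = (1/2)(2.25)(6.75) = 7.5938.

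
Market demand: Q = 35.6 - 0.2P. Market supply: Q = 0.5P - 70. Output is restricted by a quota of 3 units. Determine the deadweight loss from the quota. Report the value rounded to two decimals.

20.64

Rewriting demand in inverse form: P = 178 - 5Q.
Rewriting supply in inverse form: P = 140 + 2Q.
Without the quota, 178 - 5Q = 140 + 2Q gives Q* = 5.4286.
At Q = 3 the demand price is 178 - 5(3) = 163 and the supply price is 140 + 2(3) = 146.
DWL = (1/2)(gap between curves at 3) x (Q* - 3) = (1/2)(17)(2.4286) = 20.6429.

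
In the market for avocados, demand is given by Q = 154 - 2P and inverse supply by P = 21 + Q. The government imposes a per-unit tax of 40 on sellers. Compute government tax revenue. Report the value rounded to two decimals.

426.67

Rewriting demand in inverse form: P = 77 - 0.5Q.
Without the tax, 77 - 0.5Q = 21 + Q so Q* = 37.3333 and P* = 58.3333.
With the tax, sellers need 40 more per unit: 77 - 0.5Q = 21 + Q + 40, so Q_t = 10.6667. Buyers pay P_b = 71.6667; sellers receive P_s = P_b - 40 = 31.6667.
Tax revenue = t x Q_t = 40 x 10.6667 = 426.6667.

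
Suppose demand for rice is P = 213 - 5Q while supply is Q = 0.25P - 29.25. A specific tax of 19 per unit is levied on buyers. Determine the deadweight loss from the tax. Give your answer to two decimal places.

20.06

Rewriting supply in inverse form: P = 117 + 4Q.
Pre-tax equilibrium: 213 - 5Q = 117 + 4Q gives Q* = 10.6667, P* = 159.6667.
With the tax, buyers' net willingness to pay falls by 19: (213 - 19) - 5Q = 117 + 4Q, so Q_t = 8.5556. Buyers pay P_b = 170.2222; sellers receive P_s = P_b - 19 = 151.2222.
The welfare triangle lost has base Q* - Q_t = 2.1111 and height t = 19, so DWL = (1/2)(2.1111)(19) = 20.0556.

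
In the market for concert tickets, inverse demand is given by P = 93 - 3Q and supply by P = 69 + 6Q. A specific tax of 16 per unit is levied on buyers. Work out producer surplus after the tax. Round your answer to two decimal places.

2.37

Pre-tax equilibrium: 93 - 3Q = 69 + 6Q gives Q* = 2.6667, P* = 85.
A tax on buyers shifts demand down by 16: (93 - 16) - 3Q = 69 + 6Q, so Q_t = 0.8889. Buyers pay P_b = 90.3333; sellers receive P_s = P_b - 16 = 74.3333.
PS = (1/2)(Q_t)(P_s - 69) = (1/2)(0.8889)(5.3333) = 2.3704.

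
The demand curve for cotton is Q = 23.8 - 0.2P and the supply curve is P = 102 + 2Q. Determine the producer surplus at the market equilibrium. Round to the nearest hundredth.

Rewriting demand in inverse form: P = 119 - 5Q.
Equilibrium: 119 - 5Q = 102 + 2Q, so Q* = 2.4286 and P* = 106.8571.
PS is the area between P* and the supply curve from 0 to Q*: (1/2)(2.4286)(4.8571) = 5.898.

5.90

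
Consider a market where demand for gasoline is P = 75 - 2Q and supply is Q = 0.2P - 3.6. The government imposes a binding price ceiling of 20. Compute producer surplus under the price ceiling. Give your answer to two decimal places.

Rewriting supply in inverse form: P = 18 + 5Q.
Without the control, 75 - 2Q = 18 + 5Q so Q* = 8.1429 and P* = 58.7143.
At the ceiling price 20, quantity supplied is (20 - 18)/5 = 0.4; supply is the short side, so Q = 0.4 trades at P = 20.
PS is the triangle above supply below 20: (1/2)(0.4)(20 - 18) = 0.4.

0.40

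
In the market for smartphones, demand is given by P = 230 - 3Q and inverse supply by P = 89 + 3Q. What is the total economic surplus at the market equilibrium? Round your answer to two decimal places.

Set 230 - 3Q = 89 + 3Q, which gives 141 = 6Q, so Q* = 23.5 and P* = 230 - 3(23.5) = 159.5.
CS = (1/2)(23.5)(70.5) = 828.375 and PS = (1/2)(23.5)(70.5) = 828.375, so total surplus = 1656.75.

1656.75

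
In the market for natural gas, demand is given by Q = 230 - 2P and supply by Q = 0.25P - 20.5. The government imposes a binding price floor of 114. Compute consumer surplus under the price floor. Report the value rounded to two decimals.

Rewriting demand in inverse form: P = 115 - 0.5Q.
Rewriting supply in inverse form: P = 82 + 4Q.
Without the control, 115 - 0.5Q = 82 + 4Q so Q* = 7.3333 and P* = 111.3333.
At P = 114, buyers demand (115 - 114)/0.5 = 2 while sellers would supply more, so the quantity traded is 2 at price 114.
CS is the triangle under demand above 114: (1/2)(2)(115 - 114) = 1.

1.00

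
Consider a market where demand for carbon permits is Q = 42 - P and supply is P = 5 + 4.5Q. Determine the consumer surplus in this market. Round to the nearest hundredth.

Rewriting demand in inverse form: P = 42 - Q.
Setting demand equal to supply, 37 = 5.5Q, so Q* = 6.7273 and P* = 35.2727.
CS is the area between the demand curve and P* from 0 to Q*: (1/2)(6.7273)(6.7273) = 22.6281.

22.63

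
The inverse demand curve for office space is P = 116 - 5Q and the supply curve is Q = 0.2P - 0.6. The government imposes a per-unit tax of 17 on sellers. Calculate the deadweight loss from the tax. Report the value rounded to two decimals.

Rewriting supply in inverse form: P = 3 + 5Q.
Without the tax, 116 - 5Q = 3 + 5Q so Q* = 11.3 and P* = 59.5.
With the tax, sellers need 17 more per unit: 116 - 5Q = 3 + 5Q + 17, so Q_t = 9.6. Buyers pay P_b = 68; sellers receive P_s = P_b - 17 = 51.
Deadweight loss is the triangle between the curves from Q_t to Q*: (1/2)(11.3 - 9.6)(17) = 14.45.

14.45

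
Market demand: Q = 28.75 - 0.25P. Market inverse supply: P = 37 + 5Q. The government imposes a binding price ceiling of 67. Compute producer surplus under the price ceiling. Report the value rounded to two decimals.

Rewriting demand in inverse form: P = 115 - 4Q.
Free-market equilibrium: 115 - 4Q = 37 + 5Q gives Q* = 8.6667, P* = 80.3333.
At P = 67, sellers supply (67 - 37)/5 = 6 while buyers want more, so the quantity traded is 6 at price 67.
PS is the triangle above supply below 67: (1/2)(6)(67 - 37) = 90.

90.00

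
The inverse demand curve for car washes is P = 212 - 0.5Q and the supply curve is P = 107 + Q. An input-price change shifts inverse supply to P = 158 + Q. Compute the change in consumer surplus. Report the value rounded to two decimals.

Initial equilibrium: Q_0 = 70, P_0 = 177; CS_0 = (1/2)(70)(35) = 1225, PS_0 = (1/2)(70)(70) = 2450.
New equilibrium: 212 - 0.5Q = 158 + Q gives Q_1 = 36, P_1 = 194; CS_1 = 324, PS_1 = 648.
Change in consumer surplus = 324 - 1225 = -901.

-901.00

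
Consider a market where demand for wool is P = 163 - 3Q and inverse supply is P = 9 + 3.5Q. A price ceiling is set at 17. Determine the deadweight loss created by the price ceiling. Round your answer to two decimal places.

1489.29

Free-market equilibrium: 163 - 3Q = 9 + 3.5Q gives Q* = 23.6923, P* = 91.9231.
At P = 17, sellers supply (17 - 9)/3.5 = 2.2857 while buyers want more, so the quantity traded is 2.2857 at price 17.
The lost-trades triangle has base Q* - 2.2857 = 21.4066 and height equal to the gap between the curves at Q = 2.2857, which is 156.1429 - 17 = 139.1429. DWL = (1/2)(21.4066)(139.1429) = 1489.2873.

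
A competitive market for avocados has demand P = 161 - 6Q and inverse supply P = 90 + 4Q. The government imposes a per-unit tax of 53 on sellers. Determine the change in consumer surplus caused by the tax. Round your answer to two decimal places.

-141.51

Without the tax, 161 - 6Q = 90 + 4Q so Q* = 7.1 and P* = 118.4.
A tax on sellers shifts supply up by 53: 161 - 6Q = 90 + 4Q + 53, so Q_t = 1.8. Buyers pay P_b = 150.2; sellers receive P_s = P_b - 53 = 97.2.
Consumers lose the trapezoid between P* and P_b out to Q_t plus the triangle from Q_t to Q*: change in CS = 9.72 - 151.23 = -141.51.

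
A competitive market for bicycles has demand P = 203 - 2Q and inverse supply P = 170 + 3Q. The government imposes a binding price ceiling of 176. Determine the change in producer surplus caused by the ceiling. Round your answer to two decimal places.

-59.34

Without the control, 203 - 2Q = 170 + 3Q so Q* = 6.6 and P* = 189.8.
At the ceiling price 176, quantity supplied is (176 - 170)/3 = 2; supply is the short side, so Q = 2 trades at P = 176.
PS goes from (1/2)(6.6)(19.8) = 65.34 to 6 (computed as (176 - 170)(2) - (1/2)(3)(2)^2), a change of -59.34.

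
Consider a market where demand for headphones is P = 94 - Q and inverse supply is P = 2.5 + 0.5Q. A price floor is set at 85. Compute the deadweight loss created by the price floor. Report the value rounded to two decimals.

2028.00

Without the control, 94 - Q = 2.5 + 0.5Q so Q* = 61 and P* = 33.
At P = 85, buyers demand (94 - 85)/1 = 9 while sellers would supply more, so the quantity traded is 9 at price 85.
At Q = 9 the demand price is 85 and the supply price is 7. Deadweight loss is the triangle between the curves from 9 to 61: (1/2)(85 - 7)(61 - 9) = 2028.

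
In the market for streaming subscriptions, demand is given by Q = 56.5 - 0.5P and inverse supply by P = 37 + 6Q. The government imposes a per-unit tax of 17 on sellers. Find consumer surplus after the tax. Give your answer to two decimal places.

Rewriting demand in inverse form: P = 113 - 2Q.
Pre-tax equilibrium: 113 - 2Q = 37 + 6Q gives Q* = 9.5, P* = 94.
With the tax, sellers need 17 more per unit: 113 - 2Q = 37 + 6Q + 17, so Q_t = 7.375. Buyers pay P_b = 98.25; sellers receive P_s = P_b - 17 = 81.25.
Consumer surplus is the triangle under demand above P_b: (1/2)(7.375)(113 - 98.25) = 54.3906.

54.39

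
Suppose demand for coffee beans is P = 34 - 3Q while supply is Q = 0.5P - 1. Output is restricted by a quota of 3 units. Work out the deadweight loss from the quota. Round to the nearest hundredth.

Rewriting supply in inverse form: P = 2 + 2Q.
Unrestricted equilibrium: Q* = (34 - 2)/(3 + 2) = 6.4.
At Q = 3 the demand price is 34 - 3(3) = 25 and the supply price is 2 + 2(3) = 8.
DWL = (1/2)(gap between curves at 3) x (Q* - 3) = (1/2)(17)(3.4) = 28.9.

28.90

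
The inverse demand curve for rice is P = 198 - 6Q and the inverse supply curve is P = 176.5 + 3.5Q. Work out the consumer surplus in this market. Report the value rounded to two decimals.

Setting demand equal to supply, 21.5 = 9.5Q, so Q* = 2.2632 and P* = 184.4211.
CS is the area between the demand curve and P* from 0 to Q*: (1/2)(2.2632)(13.5789) = 15.3657.

15.37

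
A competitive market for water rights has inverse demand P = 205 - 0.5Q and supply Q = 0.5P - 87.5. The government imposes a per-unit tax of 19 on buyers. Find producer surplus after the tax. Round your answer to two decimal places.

Rewriting supply in inverse form: P = 175 + 2Q.
Pre-tax equilibrium: 205 - 0.5Q = 175 + 2Q gives Q* = 12, P* = 199.
With the tax, buyers' net willingness to pay falls by 19: (205 - 19) - 0.5Q = 175 + 2Q, so Q_t = 4.4. Buyers pay P_b = 202.8; sellers receive P_s = P_b - 19 = 183.8.
PS = (1/2)(Q_t)(P_s - 175) = (1/2)(4.4)(8.8) = 19.36.

19.36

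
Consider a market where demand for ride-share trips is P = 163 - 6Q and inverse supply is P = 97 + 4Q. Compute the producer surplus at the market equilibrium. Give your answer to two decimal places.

Set 163 - 6Q = 97 + 4Q, which gives 66 = 10Q, so Q* = 6.6 and P* = 163 - 6(6.6) = 123.4.
The supply curve's price intercept is 97, so PS = (1/2)(Q*)(P* - 97) = (1/2)(6.6)(26.4) = 87.12.

87.12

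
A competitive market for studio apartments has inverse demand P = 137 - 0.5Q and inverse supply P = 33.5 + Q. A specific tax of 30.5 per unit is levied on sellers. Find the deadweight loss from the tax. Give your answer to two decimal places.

310.08

Without the tax, 137 - 0.5Q = 33.5 + Q so Q* = 69 and P* = 102.5.
A tax on sellers shifts supply up by 30.5: 137 - 0.5Q = 33.5 + Q + 30.5, so Q_t = 48.6667. Buyers pay P_b = 112.6667; sellers receive P_s = P_b - 30.5 = 82.1667.
Deadweight loss is the triangle between the curves from Q_t to Q*: (1/2)(69 - 48.6667)(30.5) = 310.0833.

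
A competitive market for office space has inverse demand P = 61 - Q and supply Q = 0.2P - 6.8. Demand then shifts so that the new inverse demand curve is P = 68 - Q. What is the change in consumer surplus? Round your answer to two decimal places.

5.93

Rewriting supply in inverse form: P = 34 + 5Q.
Initial equilibrium: Q_0 = 4.5, P_0 = 56.5; CS_0 = (1/2)(4.5)(4.5) = 10.125, PS_0 = (1/2)(4.5)(22.5) = 50.625.
New equilibrium: 68 - Q = 34 + 5Q gives Q_1 = 5.6667, P_1 = 62.3333; CS_1 = 16.0556, PS_1 = 80.2778.
Change in consumer surplus = 16.0556 - 10.125 = 5.9306.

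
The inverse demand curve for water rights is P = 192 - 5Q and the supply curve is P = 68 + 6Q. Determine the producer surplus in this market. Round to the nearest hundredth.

381.22

Set 192 - 5Q = 68 + 6Q, which gives 124 = 11Q, so Q* = 11.2727 and P* = 192 - 5(11.2727) = 135.6364.
Producer surplus is the triangle above supply below P*: (1/2)(11.2727)(135.6364 - 68) = (1/2)(11.2727)(67.6364) = 381.2231.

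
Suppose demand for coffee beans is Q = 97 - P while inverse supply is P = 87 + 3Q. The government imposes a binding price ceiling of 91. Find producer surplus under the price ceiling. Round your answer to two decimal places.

2.67

Rewriting demand in inverse form: P = 97 - Q.
Free-market equilibrium: 97 - Q = 87 + 3Q gives Q* = 2.5, P* = 94.5.
At the ceiling price 91, quantity supplied is (91 - 87)/3 = 1.3333; supply is the short side, so Q = 1.3333 trades at P = 91.
PS is the triangle above supply below 91: (1/2)(1.3333)(91 - 87) = 2.6667.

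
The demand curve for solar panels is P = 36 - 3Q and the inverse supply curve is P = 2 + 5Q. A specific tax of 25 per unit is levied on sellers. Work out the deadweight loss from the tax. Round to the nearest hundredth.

Without the tax, 36 - 3Q = 2 + 5Q so Q* = 4.25 and P* = 23.25.
A tax on sellers shifts supply up by 25: 36 - 3Q = 2 + 5Q + 25, so Q_t = 1.125. Buyers pay P_b = 32.625; sellers receive P_s = P_b - 25 = 7.625.
The welfare triangle lost has base Q* - Q_t = 3.125 and height t = 25, so DWL = (1/2)(3.125)(25) = 39.0625.

39.06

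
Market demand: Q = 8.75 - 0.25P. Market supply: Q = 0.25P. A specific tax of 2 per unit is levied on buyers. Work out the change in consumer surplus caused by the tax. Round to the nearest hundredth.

-4.25

Rewriting demand in inverse form: P = 35 - 4Q.
Rewriting supply in inverse form: P = 4Q.
Pre-tax equilibrium: 35 - 4Q = 4Q gives Q* = 4.375, P* = 17.5.
With the tax, buyers' net willingness to pay falls by 2: (35 - 2) - 4Q = 4Q, so Q_t = 4.125. Buyers pay P_b = 18.5; sellers receive P_s = P_b - 2 = 16.5.
CS falls from (1/2)(4.375)(17.5) = 38.2812 to (1/2)(4.125)(16.5) = 34.0312, a change of -4.25.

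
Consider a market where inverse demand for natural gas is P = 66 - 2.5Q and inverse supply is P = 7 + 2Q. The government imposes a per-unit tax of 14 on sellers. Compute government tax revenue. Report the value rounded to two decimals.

Without the tax, 66 - 2.5Q = 7 + 2Q so Q* = 13.1111 and P* = 33.2222.
With the tax, sellers need 14 more per unit: 66 - 2.5Q = 7 + 2Q + 14, so Q_t = 10. Buyers pay P_b = 41; sellers receive P_s = P_b - 14 = 27.
Revenue is the tax times quantity traded: 14 x 10 = 140.

140.00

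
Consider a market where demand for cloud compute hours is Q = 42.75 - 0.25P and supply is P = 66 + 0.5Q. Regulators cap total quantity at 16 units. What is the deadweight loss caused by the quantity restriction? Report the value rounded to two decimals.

121.00

Rewriting demand in inverse form: P = 171 - 4Q.
Without the quota, 171 - 4Q = 66 + 0.5Q gives Q* = 23.3333.
At Q = 16 the demand price is 171 - 4(16) = 107 and the supply price is 66 + 0.5(16) = 74.
DWL = (1/2)(gap between curves at 16) x (Q* - 16) = (1/2)(33)(7.3333) = 121.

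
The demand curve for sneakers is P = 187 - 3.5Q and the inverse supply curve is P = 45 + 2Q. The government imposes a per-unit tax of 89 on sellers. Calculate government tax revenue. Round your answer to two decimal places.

Pre-tax equilibrium: 187 - 3.5Q = 45 + 2Q gives Q* = 25.8182, P* = 96.6364.
With the tax, sellers need 89 more per unit: 187 - 3.5Q = 45 + 2Q + 89, so Q_t = 9.6364. Buyers pay P_b = 153.2727; sellers receive P_s = P_b - 89 = 64.2727.
Tax revenue = t x Q_t = 89 x 9.6364 = 857.6364.

857.64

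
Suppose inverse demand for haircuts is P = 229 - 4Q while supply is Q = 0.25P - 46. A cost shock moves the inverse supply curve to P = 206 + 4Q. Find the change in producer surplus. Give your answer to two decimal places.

-46.75

Rewriting supply in inverse form: P = 184 + 4Q.
Initial equilibrium: Q_0 = 5.625, P_0 = 206.5; CS_0 = (1/2)(5.625)(22.5) = 63.2812, PS_0 = (1/2)(5.625)(22.5) = 63.2812.
New equilibrium: 229 - 4Q = 206 + 4Q gives Q_1 = 2.875, P_1 = 217.5; CS_1 = 16.5312, PS_1 = 16.5312.
Change in producer surplus = 16.5312 - 63.2812 = -46.75.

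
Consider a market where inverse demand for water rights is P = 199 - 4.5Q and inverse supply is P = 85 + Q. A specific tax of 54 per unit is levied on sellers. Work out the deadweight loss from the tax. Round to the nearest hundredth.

265.09

Pre-tax equilibrium: 199 - 4.5Q = 85 + Q gives Q* = 20.7273, P* = 105.7273.
With the tax, sellers need 54 more per unit: 199 - 4.5Q = 85 + Q + 54, so Q_t = 10.9091. Buyers pay P_b = 149.9091; sellers receive P_s = P_b - 54 = 95.9091.
The welfare triangle lost has base Q* - Q_t = 9.8182 and height t = 54, so DWL = (1/2)(9.8182)(54) = 265.0909.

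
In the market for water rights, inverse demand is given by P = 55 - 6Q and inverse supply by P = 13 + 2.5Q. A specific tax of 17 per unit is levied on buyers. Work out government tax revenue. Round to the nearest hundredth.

50.00

Without the tax, 55 - 6Q = 13 + 2.5Q so Q* = 4.9412 and P* = 25.3529.
With the tax, buyers' net willingness to pay falls by 17: (55 - 17) - 6Q = 13 + 2.5Q, so Q_t = 2.9412. Buyers pay P_b = 37.3529; sellers receive P_s = P_b - 17 = 20.3529.
Revenue is the tax times quantity traded: 17 x 2.9412 = 50.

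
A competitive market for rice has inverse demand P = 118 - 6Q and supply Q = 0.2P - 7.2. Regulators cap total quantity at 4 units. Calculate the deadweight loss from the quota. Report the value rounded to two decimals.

Rewriting supply in inverse form: P = 36 + 5Q.
Unrestricted equilibrium: Q* = (118 - 36)/(6 + 5) = 7.4545.
At Q = 4 the demand price is 118 - 6(4) = 94 and the supply price is 36 + 5(4) = 56.
DWL = (1/2)(gap between curves at 4) x (Q* - 4) = (1/2)(38)(3.4545) = 65.6364.

65.64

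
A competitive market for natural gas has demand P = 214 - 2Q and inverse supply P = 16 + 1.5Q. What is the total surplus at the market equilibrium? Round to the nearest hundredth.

5600.57

Equilibrium: 214 - 2Q = 16 + 1.5Q, so Q* = 56.5714 and P* = 100.8571.
Total surplus is the full triangle between the curves from 0 to Q*: (1/2)(56.5714)(214 - 16) = 5600.5714.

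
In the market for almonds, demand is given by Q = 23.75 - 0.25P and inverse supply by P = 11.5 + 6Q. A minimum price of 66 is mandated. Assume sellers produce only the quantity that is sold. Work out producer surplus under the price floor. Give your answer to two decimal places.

Rewriting demand in inverse form: P = 95 - 4Q.
Without the control, 95 - 4Q = 11.5 + 6Q so Q* = 8.35 and P* = 61.6.
At P = 66, buyers demand (95 - 66)/4 = 7.25 while sellers would supply more, so the quantity traded is 7.25 at price 66.
The supply price at Q = 7.25 is 55. PS is the trapezoid between 66 and supply over [0, 7.25]: (1/2)[(66 - 11.5) + (66 - 55)](7.25) = 237.4375.

237.44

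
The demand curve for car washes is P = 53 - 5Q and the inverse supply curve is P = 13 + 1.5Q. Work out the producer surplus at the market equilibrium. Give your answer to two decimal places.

Equilibrium: 53 - 5Q = 13 + 1.5Q, so Q* = 6.1538 and P* = 22.2308.
PS is the area between P* and the supply curve from 0 to Q*: (1/2)(6.1538)(9.2308) = 28.4024.

28.40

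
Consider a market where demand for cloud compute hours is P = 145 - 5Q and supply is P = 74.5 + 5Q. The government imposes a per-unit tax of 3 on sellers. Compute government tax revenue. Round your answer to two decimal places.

20.25

Without the tax, 145 - 5Q = 74.5 + 5Q so Q* = 7.05 and P* = 109.75.
A tax on sellers shifts supply up by 3: 145 - 5Q = 74.5 + 5Q + 3, so Q_t = 6.75. Buyers pay P_b = 111.25; sellers receive P_s = P_b - 3 = 108.25.
Tax revenue = t x Q_t = 3 x 6.75 = 20.25.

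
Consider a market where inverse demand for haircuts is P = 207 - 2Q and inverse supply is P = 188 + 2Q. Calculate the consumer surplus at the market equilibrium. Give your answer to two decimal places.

Set 207 - 2Q = 188 + 2Q, which gives 19 = 4Q, so Q* = 4.75 and P* = 207 - 2(4.75) = 197.5.
The demand choke price is 207, so CS = (1/2)(Q*)(207 - P*) = (1/2)(4.75)(9.5) = 22.5625.

22.56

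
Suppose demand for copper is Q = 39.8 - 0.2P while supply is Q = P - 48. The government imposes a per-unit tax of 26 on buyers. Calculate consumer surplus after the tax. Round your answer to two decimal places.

1085.07

Rewriting demand in inverse form: P = 199 - 5Q.
Rewriting supply in inverse form: P = 48 + Q.
Without the tax, 199 - 5Q = 48 + Q so Q* = 25.1667 and P* = 73.1667.
With the tax, buyers' net willingness to pay falls by 26: (199 - 26) - 5Q = 48 + Q, so Q_t = 20.8333. Buyers pay P_b = 94.8333; sellers receive P_s = P_b - 26 = 68.8333.
CS = (1/2)(Q_t)(199 - P_b) = (1/2)(20.8333)(104.1667) = 1085.0694.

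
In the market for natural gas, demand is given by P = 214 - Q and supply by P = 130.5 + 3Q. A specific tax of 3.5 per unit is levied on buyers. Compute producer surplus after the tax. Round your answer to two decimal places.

600.00

Pre-tax equilibrium: 214 - Q = 130.5 + 3Q gives Q* = 20.875, P* = 193.125.
With the tax, buyers' net willingness to pay falls by 3.5: (214 - 3.5) - Q = 130.5 + 3Q, so Q_t = 20. Buyers pay P_b = 194; sellers receive P_s = P_b - 3.5 = 190.5.
PS = (1/2)(Q_t)(P_s - 130.5) = (1/2)(20)(60) = 600.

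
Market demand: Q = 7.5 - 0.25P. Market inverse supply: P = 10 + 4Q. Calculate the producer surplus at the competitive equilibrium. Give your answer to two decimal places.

12.50

Rewriting demand in inverse form: P = 30 - 4Q.
Set 30 - 4Q = 10 + 4Q, which gives 20 = 8Q, so Q* = 2.5 and P* = 30 - 4(2.5) = 20.
Producer surplus is the triangle above supply below P*: (1/2)(2.5)(20 - 10) = (1/2)(2.5)(10) = 12.5.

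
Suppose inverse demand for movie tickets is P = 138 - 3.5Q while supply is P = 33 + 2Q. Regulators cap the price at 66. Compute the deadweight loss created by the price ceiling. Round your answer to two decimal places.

18.46

Without the control, 138 - 3.5Q = 33 + 2Q so Q* = 19.0909 and P* = 71.1818.
At the ceiling price 66, quantity supplied is (66 - 33)/2 = 16.5; supply is the short side, so Q = 16.5 trades at P = 66.
The lost-trades triangle has base Q* - 16.5 = 2.5909 and height equal to the gap between the curves at Q = 16.5, which is 80.25 - 66 = 14.25. DWL = (1/2)(2.5909)(14.25) = 18.4602.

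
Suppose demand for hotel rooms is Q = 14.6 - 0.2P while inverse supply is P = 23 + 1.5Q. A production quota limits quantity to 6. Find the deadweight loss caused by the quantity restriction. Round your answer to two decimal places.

9.31

Rewriting demand in inverse form: P = 73 - 5Q.
Without the quota, 73 - 5Q = 23 + 1.5Q gives Q* = 7.6923.
At Q = 6 the demand price is 73 - 5(6) = 43 and the supply price is 23 + 1.5(6) = 32.
Deadweight loss is the triangle between the curves from 6 to 7.6923: (1/2)(43 - 32)(7.6923 - 6) = 9.3077.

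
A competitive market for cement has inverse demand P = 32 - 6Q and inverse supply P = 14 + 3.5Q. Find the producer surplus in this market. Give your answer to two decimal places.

Set 32 - 6Q = 14 + 3.5Q, which gives 18 = 9.5Q, so Q* = 1.8947 and P* = 32 - 6(1.8947) = 20.6316.
The supply curve's price intercept is 14, so PS = (1/2)(Q*)(P* - 14) = (1/2)(1.8947)(6.6316) = 6.2825.

6.28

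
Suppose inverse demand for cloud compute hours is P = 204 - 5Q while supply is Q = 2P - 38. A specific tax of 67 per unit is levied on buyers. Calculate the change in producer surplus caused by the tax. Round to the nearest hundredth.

-167.78

Rewriting supply in inverse form: P = 19 + 0.5Q.
Pre-tax equilibrium: 204 - 5Q = 19 + 0.5Q gives Q* = 33.6364, P* = 35.8182.
A tax on buyers shifts demand down by 67: (204 - 67) - 5Q = 19 + 0.5Q, so Q_t = 21.4545. Buyers pay P_b = 96.7273; sellers receive P_s = P_b - 67 = 29.7273.
Producers lose the trapezoid between P_s and P* out to Q_t plus the triangle from Q_t to Q*: change in PS = 115.0744 - 282.8512 = -167.7769.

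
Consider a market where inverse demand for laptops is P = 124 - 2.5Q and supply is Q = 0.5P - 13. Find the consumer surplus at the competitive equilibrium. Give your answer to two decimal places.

592.84

Rewriting supply in inverse form: P = 26 + 2Q.
Setting demand equal to supply, 98 = 4.5Q, so Q* = 21.7778 and P* = 69.5556.
CS is the area between the demand curve and P* from 0 to Q*: (1/2)(21.7778)(54.4444) = 592.8395.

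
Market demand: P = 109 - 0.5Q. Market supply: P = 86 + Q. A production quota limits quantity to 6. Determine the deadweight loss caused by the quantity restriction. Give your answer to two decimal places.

65.33

Unrestricted equilibrium: Q* = (109 - 86)/(0.5 + 1) = 15.3333.
At Q = 6 the demand price is 109 - 0.5(6) = 106 and the supply price is 86 + (6) = 92.
DWL = (1/2)(gap between curves at 6) x (Q* - 6) = (1/2)(14)(9.3333) = 65.3333.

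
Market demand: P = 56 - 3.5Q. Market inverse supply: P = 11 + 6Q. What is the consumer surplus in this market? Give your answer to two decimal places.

39.27

Equilibrium: 56 - 3.5Q = 11 + 6Q, so Q* = 4.7368 and P* = 39.4211.
The demand choke price is 56, so CS = (1/2)(Q*)(56 - P*) = (1/2)(4.7368)(16.5789) = 39.2659.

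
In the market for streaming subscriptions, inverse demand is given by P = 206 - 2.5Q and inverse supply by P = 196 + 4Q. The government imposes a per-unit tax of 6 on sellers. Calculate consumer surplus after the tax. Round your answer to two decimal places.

0.47

Without the tax, 206 - 2.5Q = 196 + 4Q so Q* = 1.5385 and P* = 202.1538.
With the tax, sellers need 6 more per unit: 206 - 2.5Q = 196 + 4Q + 6, so Q_t = 0.6154. Buyers pay P_b = 204.4615; sellers receive P_s = P_b - 6 = 198.4615.
Consumer surplus is the triangle under demand above P_b: (1/2)(0.6154)(206 - 204.4615) = 0.4734.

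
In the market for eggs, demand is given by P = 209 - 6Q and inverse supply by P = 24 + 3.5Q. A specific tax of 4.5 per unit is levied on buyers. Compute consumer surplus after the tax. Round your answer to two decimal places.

Pre-tax equilibrium: 209 - 6Q = 24 + 3.5Q gives Q* = 19.4737, P* = 92.1579.
With the tax, buyers' net willingness to pay falls by 4.5: (209 - 4.5) - 6Q = 24 + 3.5Q, so Q_t = 19. Buyers pay P_b = 95; sellers receive P_s = P_b - 4.5 = 90.5.
Consumer surplus is the triangle under demand above P_b: (1/2)(19)(209 - 95) = 1083.

1083.00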